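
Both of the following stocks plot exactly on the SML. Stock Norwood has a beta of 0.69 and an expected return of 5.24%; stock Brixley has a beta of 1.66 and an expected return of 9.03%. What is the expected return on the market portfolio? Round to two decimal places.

6.45%

Both satisfy E(R) = R_f + β·MRP, so the slope of the SML is
MRP = (9.03% − 5.24%) / (1.66 − 0.69) = 3.79% / 0.97 = 3.9072%
R_f = E(R_Norwood) − β_Norwood·MRP = 5.24% − 0.69 × 3.9072% = 2.5440%
E(R_m) = R_f + MRP = 2.5440% + 3.9072% = 6.45%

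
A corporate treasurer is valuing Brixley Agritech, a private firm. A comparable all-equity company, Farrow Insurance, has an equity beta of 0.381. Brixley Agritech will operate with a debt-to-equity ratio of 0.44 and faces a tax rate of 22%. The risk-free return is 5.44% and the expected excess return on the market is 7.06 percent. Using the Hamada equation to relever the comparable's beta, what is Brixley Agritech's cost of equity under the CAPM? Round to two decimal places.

β_L = β_U × [1 + (1 − t)(D/E)] = 0.381 × [1 + (1 − 0.22) × 0.44]
    = 0.381 × [1 + 0.78 × 0.44] = 0.381 × 1.3432 = 0.5118
E(R) = R_f + β_L × MRP = 5.44% + 0.5118 × 7.06% = 9.05%

9.05%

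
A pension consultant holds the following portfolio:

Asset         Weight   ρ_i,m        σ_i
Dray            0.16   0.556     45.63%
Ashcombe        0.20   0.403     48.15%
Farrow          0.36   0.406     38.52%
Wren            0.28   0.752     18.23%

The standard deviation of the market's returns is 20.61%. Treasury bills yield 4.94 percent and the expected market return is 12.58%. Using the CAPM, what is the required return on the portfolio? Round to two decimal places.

11.39%

β_Dray = 0.556 × 45.63% / 20.61% = 1.2310
β_Ashcombe = 0.403 × 48.15% / 20.61% = 0.9415
β_Farrow = 0.406 × 38.52% / 20.61% = 0.7588
β_Wren = 0.752 × 18.23% / 20.61% = 0.6652
β_P = Σ w_i β_i = 0.16×1.2310 + 0.20×0.9415 + 0.36×0.7588 + 0.28×0.6652 = 0.8447
MRP = 12.58% − 4.94% = 7.64%
E(R_P) = R_f + β_P × MRP = 4.94% + 0.8447 × 7.64% = 11.39%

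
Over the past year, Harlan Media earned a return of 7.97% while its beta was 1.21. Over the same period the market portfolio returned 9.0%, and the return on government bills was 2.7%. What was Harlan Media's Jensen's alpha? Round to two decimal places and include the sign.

Market excess return = 9.0% − 2.7% = 6.30%
CAPM benchmark = R_f + β(R_m − R_f) = 2.7% + 1.21 × 6.3% = 10.3230%
α = actual − benchmark = 7.97% − 10.3230% = -2.35%

-2.35%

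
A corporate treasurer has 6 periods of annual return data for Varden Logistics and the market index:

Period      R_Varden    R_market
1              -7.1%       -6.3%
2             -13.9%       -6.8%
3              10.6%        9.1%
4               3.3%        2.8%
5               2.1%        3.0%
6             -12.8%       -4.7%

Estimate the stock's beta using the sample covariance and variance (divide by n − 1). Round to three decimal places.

1.468

Mean R_i = (-7.1 − 13.9 + 10.6 + 3.3 + 2.1 − 12.8) / 6 = -2.9667%
Mean R_m = (-6.3 − 6.8 + 9.1 + 2.8 + 3.0 − 4.7) / 6 = -0.4833%
Σ(R_i − R̄_i)(R_m − R̄_m) = 302.8067  ⇒  Cov = 302.8067 / 5 = 60.5613
Σ(R_m − R̄_m)² = 206.2683  ⇒  Var(R_m) = 206.2683 / 5 = 41.2537
β = Cov / Var(R_m) = 60.5613 / 41.2537 = 1.4680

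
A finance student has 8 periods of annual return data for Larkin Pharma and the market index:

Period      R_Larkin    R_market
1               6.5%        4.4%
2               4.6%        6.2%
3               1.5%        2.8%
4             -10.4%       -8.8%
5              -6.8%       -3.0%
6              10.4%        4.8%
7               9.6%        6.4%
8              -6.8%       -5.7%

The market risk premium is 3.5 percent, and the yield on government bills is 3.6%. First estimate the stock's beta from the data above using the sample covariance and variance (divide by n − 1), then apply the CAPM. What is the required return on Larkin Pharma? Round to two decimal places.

8.16%

Mean R_i = (6.5 + 4.6 + 1.5 − 10.4 − 6.8 + 10.4 + 9.6 − 6.8) / 8 = 1.0750%
Mean R_m = (4.4 + 6.2 + 2.8 − 8.8 − 3.0 + 4.8 + 6.4 − 5.7) / 8 = 0.8875%
Σ(R_i − R̄_i)(R_m − R̄_m) = 315.7275  ⇒  Cov = 315.7275 / 7 = 45.1039
Σ(R_m − R̄_m)² = 242.2688  ⇒  Var(R_m) = 242.2688 / 7 = 34.6098
β = Cov / Var(R_m) = 45.1039 / 34.6098 = 1.3032
E(R) = R_f + β × MRP = 3.6% + 1.3032 × 3.5% = 8.16%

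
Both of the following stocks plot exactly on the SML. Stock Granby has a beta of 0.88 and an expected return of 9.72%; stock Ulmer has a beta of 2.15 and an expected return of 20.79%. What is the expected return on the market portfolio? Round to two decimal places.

10.77%

Both satisfy E(R) = R_f + β·MRP, so the slope of the SML is
MRP = (20.79% − 9.72%) / (2.15 − 0.88) = 11.07% / 1.27 = 8.7165%
R_f = E(R_Granby) − β_Granby·MRP = 9.72% − 0.88 × 8.7165% = 2.0495%
E(R_m) = R_f + MRP = 2.0495% + 8.7165% = 10.77%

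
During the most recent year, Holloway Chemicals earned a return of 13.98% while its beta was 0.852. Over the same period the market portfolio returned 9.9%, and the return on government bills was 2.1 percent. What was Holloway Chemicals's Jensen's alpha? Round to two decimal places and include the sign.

+5.23%

Market excess return = 9.9% − 2.1% = 7.80%
CAPM benchmark = R_f + β(R_m − R_f) = 2.1% + 0.852 × 7.8% = 8.7456%
α = actual − benchmark = 13.98% − 8.7456% = +5.23%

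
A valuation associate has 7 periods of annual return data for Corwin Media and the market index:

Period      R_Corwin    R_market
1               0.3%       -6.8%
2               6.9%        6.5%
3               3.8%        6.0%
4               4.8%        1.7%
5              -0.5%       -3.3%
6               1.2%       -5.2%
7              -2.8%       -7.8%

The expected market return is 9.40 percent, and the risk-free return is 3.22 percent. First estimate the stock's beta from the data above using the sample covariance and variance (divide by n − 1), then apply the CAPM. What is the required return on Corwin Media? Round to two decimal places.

6.34%

Mean R_i = (0.3 + 6.9 + 3.8 + 4.8 − 0.5 + 1.2 − 2.8) / 7 = 1.9571%
Mean R_m = (-6.8 + 6.5 + 6.0 + 1.7 − 3.3 − 5.2 − 7.8) / 7 = -1.2714%
Σ(R_i − R̄_i)(R_m − R̄_m) = 108.4386  ⇒  Cov = 108.4386 / 6 = 18.0731
Σ(R_m − R̄_m)² = 214.8343  ⇒  Var(R_m) = 214.8343 / 6 = 35.8057
β = Cov / Var(R_m) = 18.0731 / 35.8057 = 0.5048
MRP = 9.40% − 3.22% = 6.18%
E(R) = R_f + β × MRP = 3.22% + 0.5048 × 6.18% = 6.34%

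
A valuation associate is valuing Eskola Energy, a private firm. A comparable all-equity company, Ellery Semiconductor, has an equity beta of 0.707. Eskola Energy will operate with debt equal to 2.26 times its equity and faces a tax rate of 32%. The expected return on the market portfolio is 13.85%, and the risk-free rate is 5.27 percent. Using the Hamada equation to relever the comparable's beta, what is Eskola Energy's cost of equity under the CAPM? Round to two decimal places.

20.66%

β_L = β_U × [1 + (1 − t)(D/E)] = 0.707 × [1 + (1 − 0.32) × 2.26]
    = 0.707 × [1 + 0.68 × 2.26] = 0.707 × 2.5368 = 1.7935
MRP = 13.85% − 5.27% = 8.58%
E(R) = R_f + β_L × MRP = 5.27% + 1.7935 × 8.58% = 20.66%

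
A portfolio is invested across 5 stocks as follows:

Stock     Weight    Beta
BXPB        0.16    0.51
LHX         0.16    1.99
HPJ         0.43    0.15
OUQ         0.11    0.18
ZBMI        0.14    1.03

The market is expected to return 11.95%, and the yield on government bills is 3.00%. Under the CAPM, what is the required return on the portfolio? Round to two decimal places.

β_P = Σ w_i β_i = 0.16×0.51 + 0.16×1.99 + 0.43×0.15 + 0.11×0.18 + 0.14×1.03 = 0.6285
MRP = 11.95% − 3.00% = 8.95%
E(R_P) = R_f + β_P × MRP = 3.00% + 0.6285 × 8.95% = 8.63%

8.63%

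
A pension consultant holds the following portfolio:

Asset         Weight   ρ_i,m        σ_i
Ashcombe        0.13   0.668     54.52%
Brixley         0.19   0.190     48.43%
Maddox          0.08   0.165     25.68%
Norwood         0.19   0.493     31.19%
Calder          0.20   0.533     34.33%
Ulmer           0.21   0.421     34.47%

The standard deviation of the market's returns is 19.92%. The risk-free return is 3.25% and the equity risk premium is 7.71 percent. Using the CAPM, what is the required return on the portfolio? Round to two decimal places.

9.62%

β_Ashcombe = 0.668 × 54.52% / 19.92% = 1.8283
β_Brixley = 0.190 × 48.43% / 19.92% = 0.4619
β_Maddox = 0.165 × 25.68% / 19.92% = 0.2127
β_Norwood = 0.493 × 31.19% / 19.92% = 0.7719
β_Calder = 0.533 × 34.33% / 19.92% = 0.9186
β_Ulmer = 0.421 × 34.47% / 19.92% = 0.7285
β_P = Σ w_i β_i = 0.13×1.8283 + 0.19×0.4619 + 0.08×0.2127 + 0.19×0.7719 + 0.20×0.9186 + 0.21×0.7285 = 0.8258
E(R_P) = R_f + β_P × MRP = 3.25% + 0.8258 × 7.71% = 9.62%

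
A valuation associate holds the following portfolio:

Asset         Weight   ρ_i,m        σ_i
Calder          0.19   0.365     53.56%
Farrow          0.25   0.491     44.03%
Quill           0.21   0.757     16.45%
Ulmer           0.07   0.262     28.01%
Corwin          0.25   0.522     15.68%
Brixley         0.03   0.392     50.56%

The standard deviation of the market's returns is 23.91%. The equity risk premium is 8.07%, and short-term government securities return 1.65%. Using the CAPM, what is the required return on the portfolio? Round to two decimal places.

6.68%

β_Calder = 0.365 × 53.56% / 23.91% = 0.8176
β_Farrow = 0.491 × 44.03% / 23.91% = 0.9042
β_Quill = 0.757 × 16.45% / 23.91% = 0.5208
β_Ulmer = 0.262 × 28.01% / 23.91% = 0.3069
β_Corwin = 0.522 × 15.68% / 23.91% = 0.3423
β_Brixley = 0.392 × 50.56% / 23.91% = 0.8289
β_P = Σ w_i β_i = 0.19×0.8176 + 0.25×0.9042 + 0.21×0.5208 + 0.07×0.3069 + 0.25×0.3423 + 0.03×0.8289 = 0.6227
E(R_P) = R_f + β_P × MRP = 1.65% + 0.6227 × 8.07% = 6.68%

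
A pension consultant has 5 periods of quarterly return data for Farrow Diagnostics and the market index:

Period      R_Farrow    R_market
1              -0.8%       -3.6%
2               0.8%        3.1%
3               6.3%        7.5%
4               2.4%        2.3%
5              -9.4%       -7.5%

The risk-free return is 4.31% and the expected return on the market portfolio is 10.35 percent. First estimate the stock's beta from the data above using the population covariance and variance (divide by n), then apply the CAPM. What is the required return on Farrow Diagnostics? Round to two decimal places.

Mean R_i = (-0.8 + 0.8 + 6.3 + 2.4 − 9.4) / 5 = -0.1400%
Mean R_m = (-3.6 + 3.1 + 7.5 + 2.3 − 7.5) / 5 = 0.3600%
Σ(R_i − R̄_i)(R_m − R̄_m) = 128.8820  ⇒  Cov = 128.8820 / 5 = 25.7764
Σ(R_m − R̄_m)² = 139.7120  ⇒  Var(R_m) = 139.7120 / 5 = 27.9424
β = Cov / Var(R_m) = 25.7764 / 27.9424 = 0.9225
MRP = 10.35% − 4.31% = 6.04%
E(R) = R_f + β × MRP = 4.31% + 0.9225 × 6.04% = 9.88%

9.88%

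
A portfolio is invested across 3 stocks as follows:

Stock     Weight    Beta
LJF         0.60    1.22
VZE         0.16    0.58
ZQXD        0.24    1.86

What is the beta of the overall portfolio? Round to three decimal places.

1.271

β_P = Σ w_i β_i = 0.60×1.22 + 0.16×0.58 + 0.24×1.86 = 1.2712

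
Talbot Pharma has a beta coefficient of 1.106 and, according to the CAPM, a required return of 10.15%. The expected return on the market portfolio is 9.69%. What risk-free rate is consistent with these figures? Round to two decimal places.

E(R) = R_f + β(E(R_m) − R_f) = R_f(1 − β) + β·E(R_m)
10.15% = R_f × (1 − 1.106) + 1.106 × 9.69%
10.15% = R_f × -0.106 + 10.71714%
R_f = (10.15% − 10.71714%) / -0.106 = 5.35%

5.35%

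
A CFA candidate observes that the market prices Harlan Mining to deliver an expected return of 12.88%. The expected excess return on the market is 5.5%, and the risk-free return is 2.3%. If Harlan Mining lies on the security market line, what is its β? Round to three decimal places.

β = (E(R) − R_f) / MRP = (12.88% − 2.3%) / 5.5% = 10.58% / 5.5% = 1.924

1.924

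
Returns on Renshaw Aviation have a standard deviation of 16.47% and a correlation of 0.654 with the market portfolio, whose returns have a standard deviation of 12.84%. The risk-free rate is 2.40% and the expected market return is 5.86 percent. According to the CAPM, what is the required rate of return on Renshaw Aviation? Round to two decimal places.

β = ρ × σ_i / σ_m = 0.654 × 16.47% / 12.84% = 0.8389
MRP = 5.86% − 2.40% = 3.46%
E(R) = 2.40% + 0.8389 × 3.46% = 5.30%

5.30%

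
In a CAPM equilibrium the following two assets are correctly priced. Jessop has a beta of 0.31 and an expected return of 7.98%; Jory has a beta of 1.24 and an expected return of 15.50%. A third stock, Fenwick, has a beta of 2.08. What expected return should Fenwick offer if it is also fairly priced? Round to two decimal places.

22.29%

MRP (SML slope) = (15.50% − 7.98%) / (1.24 − 0.31) = 7.52% / 0.93 = 8.0860%
R_f (intercept) = 7.98% − 0.31 × 8.0860% = 5.4733%
E(R_Fenwick) = R_f + β × MRP = 5.4733% + 2.08 × 8.0860% = 22.29%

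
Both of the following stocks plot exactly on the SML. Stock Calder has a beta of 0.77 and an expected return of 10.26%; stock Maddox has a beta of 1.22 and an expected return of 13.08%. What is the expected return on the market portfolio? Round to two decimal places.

Both satisfy E(R) = R_f + β·MRP, so the slope of the SML is
MRP = (13.08% − 10.26%) / (1.22 − 0.77) = 2.82% / 0.45 = 6.2667%
R_f = E(R_Calder) − β_Calder·MRP = 10.26% − 0.77 × 6.2667% = 5.4346%
E(R_m) = R_f + MRP = 5.4346% + 6.2667% = 11.70%

11.70%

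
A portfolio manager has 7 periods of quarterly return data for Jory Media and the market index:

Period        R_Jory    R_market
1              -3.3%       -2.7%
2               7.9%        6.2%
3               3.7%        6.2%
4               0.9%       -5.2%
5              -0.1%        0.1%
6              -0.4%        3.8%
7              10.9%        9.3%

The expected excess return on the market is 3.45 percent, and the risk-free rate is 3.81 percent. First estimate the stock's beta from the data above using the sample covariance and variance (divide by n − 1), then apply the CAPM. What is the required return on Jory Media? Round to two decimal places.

Mean R_i = (-3.3 + 7.9 + 3.7 + 0.9 − 0.1 − 0.4 + 10.9) / 7 = 2.8000%
Mean R_m = (-2.7 + 6.2 + 6.2 − 5.2 + 0.1 + 3.8 + 9.3) / 7 = 2.5286%
Σ(R_i − R̄_i)(R_m − R̄_m) = 126.4300  ⇒  Cov = 126.4300 / 6 = 21.0717
Σ(R_m − R̄_m)² = 167.3943  ⇒  Var(R_m) = 167.3943 / 6 = 27.8991
β = Cov / Var(R_m) = 21.0717 / 27.8991 = 0.7553
E(R) = R_f + β × MRP = 3.81% + 0.7553 × 3.45% = 6.42%

6.42%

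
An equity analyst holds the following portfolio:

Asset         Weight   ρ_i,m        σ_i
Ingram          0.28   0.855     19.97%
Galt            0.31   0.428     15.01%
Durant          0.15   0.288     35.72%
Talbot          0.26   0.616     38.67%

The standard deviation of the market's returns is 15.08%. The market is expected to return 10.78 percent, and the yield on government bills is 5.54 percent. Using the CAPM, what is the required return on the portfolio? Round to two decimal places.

β_Ingram = 0.855 × 19.97% / 15.08% = 1.1323
β_Galt = 0.428 × 15.01% / 15.08% = 0.4260
β_Durant = 0.288 × 35.72% / 15.08% = 0.6822
β_Talbot = 0.616 × 38.67% / 15.08% = 1.5796
β_P = Σ w_i β_i = 0.28×1.1323 + 0.31×0.4260 + 0.15×0.6822 + 0.26×1.5796 = 0.9621
MRP = 10.78% − 5.54% = 5.24%
E(R_P) = R_f + β_P × MRP = 5.54% + 0.9621 × 5.24% = 10.58%

10.58%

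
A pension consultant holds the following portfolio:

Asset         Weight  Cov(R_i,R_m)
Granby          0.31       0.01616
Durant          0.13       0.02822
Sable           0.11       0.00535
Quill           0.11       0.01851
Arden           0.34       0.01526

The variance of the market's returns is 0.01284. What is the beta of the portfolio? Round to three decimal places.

1.284

β_Granby = 0.01616 / 0.01284 = 1.2586
β_Durant = 0.02822 / 0.01284 = 2.1978
β_Sable = 0.00535 / 0.01284 = 0.4167
β_Quill = 0.01851 / 0.01284 = 1.4416
β_Arden = 0.01526 / 0.01284 = 1.1885
β_P = Σ w_i β_i = 0.31×1.2586 + 0.13×2.1978 + 0.11×0.4167 + 0.11×1.4416 + 0.34×1.1885 = 1.2844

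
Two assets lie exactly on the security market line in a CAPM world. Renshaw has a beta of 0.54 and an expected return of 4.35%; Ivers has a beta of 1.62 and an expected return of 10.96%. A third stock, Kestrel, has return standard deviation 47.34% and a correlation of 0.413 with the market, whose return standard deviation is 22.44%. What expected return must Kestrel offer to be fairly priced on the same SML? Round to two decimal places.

6.38%

MRP = (10.96% − 4.35%) / (1.62 − 0.54) = 6.1204%
R_f = 4.35% − 0.54 × 6.1204% = 1.0450%
β_Kestrel = ρ·σ_i/σ_m = 0.413 × 47.34 / 22.44 = 0.8713
E(R_Kestrel) = R_f + β × MRP = 1.0450% + 0.8713 × 6.1204% = 6.38%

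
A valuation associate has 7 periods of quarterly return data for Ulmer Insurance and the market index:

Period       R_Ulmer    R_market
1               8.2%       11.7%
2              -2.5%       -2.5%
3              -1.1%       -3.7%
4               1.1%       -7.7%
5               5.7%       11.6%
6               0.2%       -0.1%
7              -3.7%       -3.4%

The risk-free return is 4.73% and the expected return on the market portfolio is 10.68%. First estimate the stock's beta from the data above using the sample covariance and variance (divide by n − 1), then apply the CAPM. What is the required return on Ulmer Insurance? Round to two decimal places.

7.56%

Mean R_i = (8.2 − 2.5 − 1.1 + 1.1 + 5.7 + 0.2 − 3.7) / 7 = 1.1286%
Mean R_m = (11.7 − 2.5 − 3.7 − 7.7 + 11.6 − 0.1 − 3.4) / 7 = 0.8429%
Σ(R_i − R̄_i)(R_m − R̄_m) = 169.8114  ⇒  Cov = 169.8114 / 6 = 28.3019
Σ(R_m − R̄_m)² = 357.2771  ⇒  Var(R_m) = 357.2771 / 6 = 59.5462
β = Cov / Var(R_m) = 28.3019 / 59.5462 = 0.4753
MRP = 10.68% − 4.73% = 5.95%
E(R) = R_f + β × MRP = 4.73% + 0.4753 × 5.95% = 7.56%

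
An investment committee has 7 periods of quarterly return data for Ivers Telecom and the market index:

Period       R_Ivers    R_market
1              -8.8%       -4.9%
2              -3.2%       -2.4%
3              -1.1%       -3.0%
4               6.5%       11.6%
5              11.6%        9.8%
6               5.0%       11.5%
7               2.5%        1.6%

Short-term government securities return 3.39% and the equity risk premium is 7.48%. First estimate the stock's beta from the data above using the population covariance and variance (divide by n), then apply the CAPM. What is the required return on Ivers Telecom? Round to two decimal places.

9.49%

Mean R_i = (-8.8 − 3.2 − 1.1 + 6.5 + 11.6 + 5.0 + 2.5) / 7 = 1.7857%
Mean R_m = (-4.9 − 2.4 − 3.0 + 11.6 + 9.8 + 11.5 + 1.6) / 7 = 3.4571%
Σ(R_i − R̄_i)(R_m − R̄_m) = 261.4657  ⇒  Cov = 261.4657 / 7 = 37.3522
Σ(R_m − R̄_m)² = 320.5171  ⇒  Var(R_m) = 320.5171 / 7 = 45.7882
β = Cov / Var(R_m) = 37.3522 / 45.7882 = 0.8158
E(R) = R_f + β × MRP = 3.39% + 0.8158 × 7.48% = 9.49%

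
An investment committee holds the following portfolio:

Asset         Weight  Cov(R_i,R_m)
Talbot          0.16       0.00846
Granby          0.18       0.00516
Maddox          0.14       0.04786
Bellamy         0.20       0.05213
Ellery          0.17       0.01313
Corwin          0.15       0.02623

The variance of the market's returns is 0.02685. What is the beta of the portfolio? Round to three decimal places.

0.953

β_Talbot = 0.00846 / 0.02685 = 0.3151
β_Granby = 0.00516 / 0.02685 = 0.1922
β_Maddox = 0.04786 / 0.02685 = 1.7825
β_Bellamy = 0.05213 / 0.02685 = 1.9415
β_Ellery = 0.01313 / 0.02685 = 0.4890
β_Corwin = 0.02623 / 0.02685 = 0.9769
β_P = Σ w_i β_i = 0.16×0.3151 + 0.18×0.1922 + 0.14×1.7825 + 0.20×1.9415 + 0.17×0.4890 + 0.15×0.9769 = 0.9525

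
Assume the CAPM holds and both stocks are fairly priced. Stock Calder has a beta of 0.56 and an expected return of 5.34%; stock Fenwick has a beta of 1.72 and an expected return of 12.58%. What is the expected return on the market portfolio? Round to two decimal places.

8.09%

Both satisfy E(R) = R_f + β·MRP, so the slope of the SML is
MRP = (12.58% − 5.34%) / (1.72 − 0.56) = 7.24% / 1.16 = 6.2414%
R_f = E(R_Calder) − β_Calder·MRP = 5.34% − 0.56 × 6.2414% = 1.8448%
E(R_m) = R_f + MRP = 1.8448% + 6.2414% = 8.09%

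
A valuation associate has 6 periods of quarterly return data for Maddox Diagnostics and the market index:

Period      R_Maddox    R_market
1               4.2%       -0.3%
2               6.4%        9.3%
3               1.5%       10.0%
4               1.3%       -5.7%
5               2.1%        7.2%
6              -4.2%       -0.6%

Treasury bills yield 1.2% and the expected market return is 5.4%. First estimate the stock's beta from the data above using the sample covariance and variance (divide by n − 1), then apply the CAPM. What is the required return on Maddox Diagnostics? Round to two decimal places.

Mean R_i = (4.2 + 6.4 + 1.5 + 1.3 + 2.1 − 4.2) / 6 = 1.8833%
Mean R_m = (-0.3 + 9.3 + 10.0 − 5.7 + 7.2 − 0.6) / 6 = 3.3167%
Σ(R_i − R̄_i)(R_m − R̄_m) = 46.0117  ⇒  Cov = 46.0117 / 5 = 9.2023
Σ(R_m − R̄_m)² = 205.2683  ⇒  Var(R_m) = 205.2683 / 5 = 41.0537
β = Cov / Var(R_m) = 9.2023 / 41.0537 = 0.2242
MRP = 5.4% − 1.2% = 4.20%
E(R) = R_f + β × MRP = 1.2% + 0.2242 × 4.2% = 2.14%

2.14%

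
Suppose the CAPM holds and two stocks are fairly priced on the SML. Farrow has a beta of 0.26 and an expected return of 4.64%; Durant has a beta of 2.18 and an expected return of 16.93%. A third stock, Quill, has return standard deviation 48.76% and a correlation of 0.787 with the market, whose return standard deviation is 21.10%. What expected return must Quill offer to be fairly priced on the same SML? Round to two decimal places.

14.62%

MRP = (16.93% − 4.64%) / (2.18 − 0.26) = 6.4010%
R_f = 4.64% − 0.26 × 6.4010% = 2.9757%
β_Quill = ρ·σ_i/σ_m = 0.787 × 48.76 / 21.10 = 1.8187
E(R_Quill) = R_f + β × MRP = 2.9757% + 1.8187 × 6.4010% = 14.62%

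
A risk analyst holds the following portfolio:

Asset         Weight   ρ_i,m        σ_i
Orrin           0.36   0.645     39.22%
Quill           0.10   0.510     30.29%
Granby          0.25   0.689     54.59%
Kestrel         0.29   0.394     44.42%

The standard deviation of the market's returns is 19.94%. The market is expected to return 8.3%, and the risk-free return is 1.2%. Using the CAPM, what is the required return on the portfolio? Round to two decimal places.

β_Orrin = 0.645 × 39.22% / 19.94% = 1.2687
β_Quill = 0.510 × 30.29% / 19.94% = 0.7747
β_Granby = 0.689 × 54.59% / 19.94% = 1.8863
β_Kestrel = 0.394 × 44.42% / 19.94% = 0.8777
β_P = Σ w_i β_i = 0.36×1.2687 + 0.10×0.7747 + 0.25×1.8863 + 0.29×0.8777 = 1.2603
MRP = 8.3% − 1.2% = 7.10%
E(R_P) = R_f + β_P × MRP = 1.2% + 1.2603 × 7.1% = 10.15%

10.15%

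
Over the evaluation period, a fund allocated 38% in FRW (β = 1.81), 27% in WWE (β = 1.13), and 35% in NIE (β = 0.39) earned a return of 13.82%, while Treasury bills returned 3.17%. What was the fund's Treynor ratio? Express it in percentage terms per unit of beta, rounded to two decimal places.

9.43%

β_P = 0.38×1.81 + 0.27×1.13 + 0.35×0.39 = 1.1294
Treynor = (R_P − R_f) / β_P = (13.82% − 3.17%) / 1.1294 = 10.65% / 1.1294 = 9.43%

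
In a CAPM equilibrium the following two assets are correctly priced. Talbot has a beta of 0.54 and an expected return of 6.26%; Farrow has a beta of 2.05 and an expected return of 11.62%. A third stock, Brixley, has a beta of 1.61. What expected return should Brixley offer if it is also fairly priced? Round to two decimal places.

10.06%

MRP (SML slope) = (11.62% − 6.26%) / (2.05 − 0.54) = 5.36% / 1.51 = 3.5497%
R_f (intercept) = 6.26% − 0.54 × 3.5497% = 4.3432%
E(R_Brixley) = R_f + β × MRP = 4.3432% + 1.61 × 3.5497% = 10.06%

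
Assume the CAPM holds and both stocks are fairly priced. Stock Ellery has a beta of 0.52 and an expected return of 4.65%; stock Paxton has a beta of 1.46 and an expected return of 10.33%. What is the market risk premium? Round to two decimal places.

Both satisfy E(R) = R_f + β·MRP, so the slope of the SML is
MRP = (10.33% − 4.65%) / (1.46 − 0.52) = 5.68% / 0.94 = 6.0426%

6.04%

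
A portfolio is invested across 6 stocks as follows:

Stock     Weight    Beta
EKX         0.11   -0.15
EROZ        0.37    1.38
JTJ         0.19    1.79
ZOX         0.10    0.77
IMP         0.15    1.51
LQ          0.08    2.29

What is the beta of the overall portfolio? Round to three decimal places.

1.321

β_P = Σ w_i β_i = 0.11×-0.15 + 0.37×1.38 + 0.19×1.79 + 0.10×0.77 + 0.15×1.51 + 0.08×2.29 = 1.3209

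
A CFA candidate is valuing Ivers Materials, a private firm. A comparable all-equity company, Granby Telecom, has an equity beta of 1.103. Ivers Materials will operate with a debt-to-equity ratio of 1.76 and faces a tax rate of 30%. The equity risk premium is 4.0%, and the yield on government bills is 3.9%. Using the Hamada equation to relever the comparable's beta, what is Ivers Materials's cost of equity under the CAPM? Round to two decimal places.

13.75%

β_L = β_U × [1 + (1 − t)(D/E)] = 1.103 × [1 + (1 − 0.30) × 1.76]
    = 1.103 × [1 + 0.70 × 1.76] = 1.103 × 2.2320 = 2.4619
E(R) = R_f + β_L × MRP = 3.9% + 2.4619 × 4.0% = 13.75%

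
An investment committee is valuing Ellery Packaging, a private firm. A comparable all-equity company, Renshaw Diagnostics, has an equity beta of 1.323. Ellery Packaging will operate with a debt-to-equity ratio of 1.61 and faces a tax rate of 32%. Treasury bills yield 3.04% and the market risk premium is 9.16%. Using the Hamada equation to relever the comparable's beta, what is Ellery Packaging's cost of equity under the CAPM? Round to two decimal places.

28.43%

β_L = β_U × [1 + (1 − t)(D/E)] = 1.323 × [1 + (1 − 0.32) × 1.61]
    = 1.323 × [1 + 0.68 × 1.61] = 1.323 × 2.0948 = 2.7714
E(R) = R_f + β_L × MRP = 3.04% + 2.7714 × 9.16% = 28.43%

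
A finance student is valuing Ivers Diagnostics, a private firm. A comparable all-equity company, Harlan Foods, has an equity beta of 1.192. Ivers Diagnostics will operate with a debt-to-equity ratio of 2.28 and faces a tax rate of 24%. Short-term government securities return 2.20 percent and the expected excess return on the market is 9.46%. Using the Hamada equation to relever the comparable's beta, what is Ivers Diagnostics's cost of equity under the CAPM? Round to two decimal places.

33.02%

β_L = β_U × [1 + (1 − t)(D/E)] = 1.192 × [1 + (1 − 0.24) × 2.28]
    = 1.192 × [1 + 0.76 × 2.28] = 1.192 × 2.7328 = 3.2575
E(R) = R_f + β_L × MRP = 2.20% + 3.2575 × 9.46% = 33.02%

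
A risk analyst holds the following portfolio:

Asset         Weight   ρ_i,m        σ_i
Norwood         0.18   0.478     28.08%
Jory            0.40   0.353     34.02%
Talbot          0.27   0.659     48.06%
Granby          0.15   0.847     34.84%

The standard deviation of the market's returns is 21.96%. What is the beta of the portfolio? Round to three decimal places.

0.920

β_Norwood = 0.478 × 28.08% / 21.96% = 0.6112
β_Jory = 0.353 × 34.02% / 21.96% = 0.5469
β_Talbot = 0.659 × 48.06% / 21.96% = 1.4422
β_Granby = 0.847 × 34.84% / 21.96% = 1.3438
β_P = Σ w_i β_i = 0.18×0.6112 + 0.40×0.5469 + 0.27×1.4422 + 0.15×1.3438 = 0.9197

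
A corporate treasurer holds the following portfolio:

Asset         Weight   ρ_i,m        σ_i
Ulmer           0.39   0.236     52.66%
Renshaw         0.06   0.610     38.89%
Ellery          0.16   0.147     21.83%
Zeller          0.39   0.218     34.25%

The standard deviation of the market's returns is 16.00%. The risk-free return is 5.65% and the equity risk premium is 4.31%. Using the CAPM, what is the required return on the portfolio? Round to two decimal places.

8.26%

β_Ulmer = 0.236 × 52.66% / 16.00% = 0.7767
β_Renshaw = 0.610 × 38.89% / 16.00% = 1.4827
β_Ellery = 0.147 × 21.83% / 16.00% = 0.2006
β_Zeller = 0.218 × 34.25% / 16.00% = 0.4667
β_P = Σ w_i β_i = 0.39×0.7767 + 0.06×1.4827 + 0.16×0.2006 + 0.39×0.4667 = 0.6060
E(R_P) = R_f + β_P × MRP = 5.65% + 0.6060 × 4.31% = 8.26%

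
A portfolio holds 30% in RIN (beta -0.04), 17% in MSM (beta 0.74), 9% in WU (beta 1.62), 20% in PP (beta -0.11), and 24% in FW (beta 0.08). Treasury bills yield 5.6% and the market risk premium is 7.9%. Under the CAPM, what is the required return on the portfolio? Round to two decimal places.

β_P = Σ w_i β_i = 0.30×-0.04 + 0.17×0.74 + 0.09×1.62 + 0.20×-0.11 + 0.24×0.08 = 0.2568
E(R_P) = R_f + β_P × MRP = 5.6% + 0.2568 × 7.9% = 7.63%

7.63%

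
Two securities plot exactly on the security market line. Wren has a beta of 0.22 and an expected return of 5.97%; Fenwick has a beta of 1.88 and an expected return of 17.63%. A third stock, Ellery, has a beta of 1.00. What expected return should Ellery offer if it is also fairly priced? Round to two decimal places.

11.45%

MRP (SML slope) = (17.63% − 5.97%) / (1.88 − 0.22) = 11.66% / 1.66 = 7.0241%
R_f (intercept) = 5.97% − 0.22 × 7.0241% = 4.4247%
E(R_Ellery) = R_f + β × MRP = 4.4247% + 1.00 × 7.0241% = 11.45%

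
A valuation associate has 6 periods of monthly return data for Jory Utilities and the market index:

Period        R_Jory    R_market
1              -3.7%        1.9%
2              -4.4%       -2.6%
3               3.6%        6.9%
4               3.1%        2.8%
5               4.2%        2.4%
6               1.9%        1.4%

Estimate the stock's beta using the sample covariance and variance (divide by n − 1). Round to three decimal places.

Mean R_i = (-3.7 − 4.4 + 3.6 + 3.1 + 4.2 + 1.9) / 6 = 0.7833%
Mean R_m = (1.9 − 2.6 + 6.9 + 2.8 + 2.4 + 1.4) / 6 = 2.1333%
Σ(R_i − R̄_i)(R_m − R̄_m) = 40.6433  ⇒  Cov = 40.6433 / 5 = 8.1287
Σ(R_m − R̄_m)² = 46.2333  ⇒  Var(R_m) = 46.2333 / 5 = 9.2467
β = Cov / Var(R_m) = 8.1287 / 9.2467 = 0.8791

0.879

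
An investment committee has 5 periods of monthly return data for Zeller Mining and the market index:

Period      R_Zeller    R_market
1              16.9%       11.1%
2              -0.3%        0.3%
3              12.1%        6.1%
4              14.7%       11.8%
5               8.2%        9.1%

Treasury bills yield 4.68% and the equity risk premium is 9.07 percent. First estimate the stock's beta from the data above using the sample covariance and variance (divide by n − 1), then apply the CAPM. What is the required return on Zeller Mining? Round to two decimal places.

16.38%

Mean R_i = (16.9 − 0.3 + 12.1 + 14.7 + 8.2) / 5 = 10.3200%
Mean R_m = (11.1 + 0.3 + 6.1 + 11.8 + 9.1) / 5 = 7.6800%
Σ(R_i − R̄_i)(R_m − R̄_m) = 113.1020  ⇒  Cov = 113.1020 / 4 = 28.2755
Σ(R_m − R̄_m)² = 87.6480  ⇒  Var(R_m) = 87.6480 / 4 = 21.9120
β = Cov / Var(R_m) = 28.2755 / 21.9120 = 1.2904
E(R) = R_f + β × MRP = 4.68% + 1.2904 × 9.07% = 16.38%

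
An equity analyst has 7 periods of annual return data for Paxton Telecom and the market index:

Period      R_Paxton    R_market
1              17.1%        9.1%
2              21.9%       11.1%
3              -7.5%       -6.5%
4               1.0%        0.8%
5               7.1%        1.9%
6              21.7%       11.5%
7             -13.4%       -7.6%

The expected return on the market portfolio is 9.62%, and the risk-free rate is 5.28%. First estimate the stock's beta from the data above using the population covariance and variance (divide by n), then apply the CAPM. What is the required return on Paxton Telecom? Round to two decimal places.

12.91%

Mean R_i = (17.1 + 21.9 − 7.5 + 1.0 + 7.1 + 21.7 − 13.4) / 7 = 6.8429%
Mean R_m = (9.1 + 11.1 − 6.5 + 0.8 + 1.9 + 11.5 − 7.6) / 7 = 2.9000%
Σ(R_i − R̄_i)(R_m − R̄_m) = 674.2200  ⇒  Cov = 674.2200 / 7 = 96.3171
Σ(R_m − R̄_m)² = 383.6600  ⇒  Var(R_m) = 383.6600 / 7 = 54.8086
β = Cov / Var(R_m) = 96.3171 / 54.8086 = 1.7573
MRP = 9.62% − 5.28% = 4.34%
E(R) = R_f + β × MRP = 5.28% + 1.7573 × 4.34% = 12.91%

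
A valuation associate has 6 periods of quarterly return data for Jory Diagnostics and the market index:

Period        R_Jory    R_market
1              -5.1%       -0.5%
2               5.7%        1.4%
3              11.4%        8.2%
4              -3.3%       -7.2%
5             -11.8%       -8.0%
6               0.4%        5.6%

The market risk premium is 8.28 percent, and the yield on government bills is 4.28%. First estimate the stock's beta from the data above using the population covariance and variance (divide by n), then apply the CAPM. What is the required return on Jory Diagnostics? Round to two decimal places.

Mean R_i = (-5.1 + 5.7 + 11.4 − 3.3 − 11.8 + 0.4) / 6 = -0.4500%
Mean R_m = (-0.5 + 1.4 + 8.2 − 7.2 − 8.0 + 5.6) / 6 = -0.0833%
Σ(R_i − R̄_i)(R_m − R̄_m) = 224.1850  ⇒  Cov = 224.1850 / 6 = 37.3642
Σ(R_m − R̄_m)² = 216.6083  ⇒  Var(R_m) = 216.6083 / 6 = 36.1014
β = Cov / Var(R_m) = 37.3642 / 36.1014 = 1.0350
E(R) = R_f + β × MRP = 4.28% + 1.0350 × 8.28% = 12.85%

12.85%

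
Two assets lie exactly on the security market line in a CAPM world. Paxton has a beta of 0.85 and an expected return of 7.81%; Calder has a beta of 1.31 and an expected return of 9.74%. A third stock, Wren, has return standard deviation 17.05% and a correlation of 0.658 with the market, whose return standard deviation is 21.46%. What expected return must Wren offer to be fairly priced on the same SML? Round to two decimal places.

MRP = (9.74% − 7.81%) / (1.31 − 0.85) = 4.1957%
R_f = 7.81% − 0.85 × 4.1957% = 4.2437%
β_Wren = ρ·σ_i/σ_m = 0.658 × 17.05 / 21.46 = 0.5228
E(R_Wren) = R_f + β × MRP = 4.2437% + 0.5228 × 4.1957% = 6.44%

6.44%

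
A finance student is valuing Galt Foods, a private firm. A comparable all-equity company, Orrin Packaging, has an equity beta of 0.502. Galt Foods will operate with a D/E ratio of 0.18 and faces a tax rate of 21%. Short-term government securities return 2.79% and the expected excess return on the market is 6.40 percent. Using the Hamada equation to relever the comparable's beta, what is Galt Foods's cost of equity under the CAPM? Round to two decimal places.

β_L = β_U × [1 + (1 − t)(D/E)] = 0.502 × [1 + (1 − 0.21) × 0.18]
    = 0.502 × [1 + 0.79 × 0.18] = 0.502 × 1.1422 = 0.5734
E(R) = R_f + β_L × MRP = 2.79% + 0.5734 × 6.40% = 6.46%

6.46%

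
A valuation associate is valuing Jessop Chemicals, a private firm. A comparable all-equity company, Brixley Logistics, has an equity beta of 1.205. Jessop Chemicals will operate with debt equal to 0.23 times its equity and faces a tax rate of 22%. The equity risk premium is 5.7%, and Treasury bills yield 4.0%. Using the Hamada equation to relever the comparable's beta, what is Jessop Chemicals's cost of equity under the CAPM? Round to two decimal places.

12.10%

β_L = β_U × [1 + (1 − t)(D/E)] = 1.205 × [1 + (1 − 0.22) × 0.23]
    = 1.205 × [1 + 0.78 × 0.23] = 1.205 × 1.1794 = 1.4212
E(R) = R_f + β_L × MRP = 4.0% + 1.4212 × 5.7% = 12.10%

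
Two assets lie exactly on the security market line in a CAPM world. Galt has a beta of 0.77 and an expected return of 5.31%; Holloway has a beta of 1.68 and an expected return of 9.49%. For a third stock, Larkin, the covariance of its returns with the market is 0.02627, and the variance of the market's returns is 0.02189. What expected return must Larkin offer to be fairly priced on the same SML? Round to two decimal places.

7.29%

MRP = (9.49% − 5.31%) / (1.68 − 0.77) = 4.5934%
R_f = 5.31% − 0.77 × 4.5934% = 1.7731%
β_Larkin = Cov / Var(R_m) = 0.02627 / 0.02189 = 1.2001
E(R_Larkin) = R_f + β × MRP = 1.7731% + 1.2001 × 4.5934% = 7.29%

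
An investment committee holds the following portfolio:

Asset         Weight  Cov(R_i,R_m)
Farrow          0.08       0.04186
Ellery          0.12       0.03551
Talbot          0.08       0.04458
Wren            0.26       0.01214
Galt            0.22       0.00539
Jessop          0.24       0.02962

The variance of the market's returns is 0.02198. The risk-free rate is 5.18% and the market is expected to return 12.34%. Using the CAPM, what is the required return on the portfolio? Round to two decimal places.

12.55%

β_Farrow = 0.04186 / 0.02198 = 1.9045
β_Ellery = 0.03551 / 0.02198 = 1.6156
β_Talbot = 0.04458 / 0.02198 = 2.0282
β_Wren = 0.01214 / 0.02198 = 0.5523
β_Galt = 0.00539 / 0.02198 = 0.2452
β_Jessop = 0.02962 / 0.02198 = 1.3476
β_P = Σ w_i β_i = 0.08×1.9045 + 0.12×1.6156 + 0.08×2.0282 + 0.26×0.5523 + 0.22×0.2452 + 0.24×1.3476 = 1.0295
MRP = 12.34% − 5.18% = 7.16%
E(R_P) = R_f + β_P × MRP = 5.18% + 1.0295 × 7.16% = 12.55%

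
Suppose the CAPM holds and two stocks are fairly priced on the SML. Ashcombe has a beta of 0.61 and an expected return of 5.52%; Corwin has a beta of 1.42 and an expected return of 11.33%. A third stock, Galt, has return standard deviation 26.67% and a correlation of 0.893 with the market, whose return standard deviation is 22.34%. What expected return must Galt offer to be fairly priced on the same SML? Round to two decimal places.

MRP = (11.33% − 5.52%) / (1.42 − 0.61) = 7.1728%
R_f = 5.52% − 0.61 × 7.1728% = 1.1446%
β_Galt = ρ·σ_i/σ_m = 0.893 × 26.67 / 22.34 = 1.0661
E(R_Galt) = R_f + β × MRP = 1.1446% + 1.0661 × 7.1728% = 8.79%

8.79%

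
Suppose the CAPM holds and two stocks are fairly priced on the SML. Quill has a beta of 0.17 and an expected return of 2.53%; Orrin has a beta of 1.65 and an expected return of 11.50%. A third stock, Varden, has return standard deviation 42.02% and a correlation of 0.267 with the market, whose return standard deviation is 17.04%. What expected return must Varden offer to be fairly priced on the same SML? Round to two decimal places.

5.49%

MRP = (11.50% − 2.53%) / (1.65 − 0.17) = 6.0608%
R_f = 2.53% − 0.17 × 6.0608% = 1.4997%
β_Varden = ρ·σ_i/σ_m = 0.267 × 42.02 / 17.04 = 0.6584
E(R_Varden) = R_f + β × MRP = 1.4997% + 0.6584 × 6.0608% = 5.49%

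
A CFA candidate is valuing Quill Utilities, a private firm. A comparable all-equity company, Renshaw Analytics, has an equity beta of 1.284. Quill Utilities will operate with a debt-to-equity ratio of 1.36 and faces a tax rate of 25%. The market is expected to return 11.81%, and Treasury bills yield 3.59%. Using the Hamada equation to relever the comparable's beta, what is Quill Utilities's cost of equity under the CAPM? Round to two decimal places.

24.91%

β_L = β_U × [1 + (1 − t)(D/E)] = 1.284 × [1 + (1 − 0.25) × 1.36]
    = 1.284 × [1 + 0.75 × 1.36] = 1.284 × 2.0200 = 2.5937
MRP = 11.81% − 3.59% = 8.22%
E(R) = R_f + β_L × MRP = 3.59% + 2.5937 × 8.22% = 24.91%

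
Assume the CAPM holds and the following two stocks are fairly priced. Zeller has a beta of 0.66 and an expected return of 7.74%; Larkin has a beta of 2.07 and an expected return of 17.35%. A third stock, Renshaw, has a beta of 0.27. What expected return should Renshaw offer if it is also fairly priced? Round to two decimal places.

MRP (SML slope) = (17.35% − 7.74%) / (2.07 − 0.66) = 9.61% / 1.41 = 6.8156%
R_f (intercept) = 7.74% − 0.66 × 6.8156% = 3.2417%
E(R_Renshaw) = R_f + β × MRP = 3.2417% + 0.27 × 6.8156% = 5.08%

5.08%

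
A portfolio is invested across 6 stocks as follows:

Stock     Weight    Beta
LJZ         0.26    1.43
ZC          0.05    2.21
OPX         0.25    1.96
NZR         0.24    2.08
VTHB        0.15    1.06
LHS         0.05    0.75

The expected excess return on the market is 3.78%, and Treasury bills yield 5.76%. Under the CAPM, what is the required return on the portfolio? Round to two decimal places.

12.07%

β_P = Σ w_i β_i = 0.26×1.43 + 0.05×2.21 + 0.25×1.96 + 0.24×2.08 + 0.15×1.06 + 0.05×0.75 = 1.6680
E(R_P) = R_f + β_P × MRP = 5.76% + 1.6680 × 3.78% = 12.07%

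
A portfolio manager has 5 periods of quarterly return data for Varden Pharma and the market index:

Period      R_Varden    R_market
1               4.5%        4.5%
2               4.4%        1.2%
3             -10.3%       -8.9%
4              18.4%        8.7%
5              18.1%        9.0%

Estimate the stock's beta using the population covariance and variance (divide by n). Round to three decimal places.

Mean R_i = (4.5 + 4.4 − 10.3 + 18.4 + 18.1) / 5 = 7.0200%
Mean R_m = (4.5 + 1.2 − 8.9 + 8.7 + 9.0) / 5 = 2.9000%
Σ(R_i − R̄_i)(R_m − R̄_m) = 338.3900  ⇒  Cov = 338.3900 / 5 = 67.6780
Σ(R_m − R̄_m)² = 215.5400  ⇒  Var(R_m) = 215.5400 / 5 = 43.1080
β = Cov / Var(R_m) = 67.6780 / 43.1080 = 1.5700

1.570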